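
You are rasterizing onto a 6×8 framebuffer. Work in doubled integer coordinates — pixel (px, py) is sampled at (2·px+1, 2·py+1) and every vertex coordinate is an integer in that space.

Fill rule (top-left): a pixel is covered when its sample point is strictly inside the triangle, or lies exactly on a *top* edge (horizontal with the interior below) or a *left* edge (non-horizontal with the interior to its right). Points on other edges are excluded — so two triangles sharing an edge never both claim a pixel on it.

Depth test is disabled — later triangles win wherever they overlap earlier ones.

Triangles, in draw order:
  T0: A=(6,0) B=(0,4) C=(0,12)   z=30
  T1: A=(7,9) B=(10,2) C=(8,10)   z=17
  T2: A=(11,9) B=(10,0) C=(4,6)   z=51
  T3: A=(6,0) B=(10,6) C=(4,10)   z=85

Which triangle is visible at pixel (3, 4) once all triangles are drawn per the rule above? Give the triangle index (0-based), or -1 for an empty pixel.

T0:
  2·area = 48  (B↔C swapped to make it positive)
  edge (6, 0)→(0, 12): d=(-6,12) right/bottom  bias=-1
  edge (0, 12)→(0, 4): d=(0,-8) top-left  bias=+0
  edge (0, 4)→(6, 0): d=(6,-4) top-left  bias=+0
    (2,0)@(5, 1): e=[6,40,2] → █
    (3,0)@(7, 1): e=[-18,56,10] → ·
    (1,1)@(3, 3): e=[18,24,6] → █
    (2,1)@(5, 3): e=[-6,40,14] → ·
    (0,2)@(1, 5): e=[30,8,10] → █
    (2,2)@(5, 5): e=[-18,40,26] → ·
    (0,3)@(1, 7): e=[18,8,22] → █
    (1,3)@(3, 7): e=[-6,24,30] → ·
    (0,4)@(1, 9): e=[6,8,34] → █
    (1,4)@(3, 9): e=[-18,24,42] → ·
    (0,5)@(1, 11): e=[-6,8,46] → ·
  covered (6 px):
    · · █ · · ·
    · █ · · · ·
    █ █ · · · ·
    █ · · · · ·
    █ · · · · ·
    · · · · · ·
    · · · · · ·
    · · · · · ·
T1:
  2·area = 10
  edge (7, 9)→(10, 2): d=(3,-7) top-left  bias=+0
  edge (10, 2)→(8, 10): d=(-2,8) right/bottom  bias=-1
  edge (8, 10)→(7, 9): d=(-1,-1) top-left  bias=+0
    (0,1)@(1, 3): e=[-60,70,0] → ·  [on edge]
    (1,2)@(3, 5): e=[-40,50,0] → ·  [on edge]
    (4,2)@(9, 5): e=[2,2,6] → █
    (5,2)@(11, 5): e=[16,-14,8] → ·
    (2,3)@(5, 7): e=[-20,30,0] → ·  [on edge]
    (4,3)@(9, 7): e=[8,-2,4] → ·
    (3,4)@(7, 9): e=[0,10,0] → █  [on edge]
    (4,4)@(9, 9): e=[14,-6,2] → ·
    (3,5)@(7, 11): e=[6,6,-2] → ·
    (4,5)@(9, 11): e=[20,-10,0] → ·  [on edge]
    (5,6)@(11, 13): e=[40,-30,0] → ·  [on edge]
  covered (2 px):
    · · · · · ·
    · · · · · ·
    · · · · █ ·
    · · · · · ·
    · · · █ · ·
    · · · · · ·
    · · · · · ·
    · · · · · ·
T2:
  2·area = 60  (B↔C swapped to make it positive)
  edge (11, 9)→(4, 6): d=(-7,-3) top-left  bias=+0
  edge (4, 6)→(10, 0): d=(6,-6) top-left  bias=+0
  edge (10, 0)→(11, 9): d=(1,9) right/bottom  bias=-1
    (4,0)@(9, 1): e=[50,0,10] → █  [on edge]
    (5,0)@(11, 1): e=[56,12,-8] → ·
    (3,1)@(7, 3): e=[30,0,30] → █  [on edge]
    (5,1)@(11, 3): e=[42,24,-6] → ·
    (2,2)@(5, 5): e=[10,0,50] → █  [on edge]
    (5,2)@(11, 5): e=[28,36,-4] → ·
    (1,3)@(3, 7): e=[-10,0,70] → ·  [on edge]
    (2,3)@(5, 7): e=[-4,12,52] → ·
    (3,3)@(7, 7): e=[2,24,34] → █
    (5,3)@(11, 7): e=[14,48,-2] → ·
    (0,4)@(1, 9): e=[-30,0,90] → ·  [on edge]
    (3,4)@(7, 9): e=[-12,36,36] → ·
    (5,4)@(11, 9): e=[0,60,0] → ·  [on edge]
  covered (8 px):
    · · · · █ ·
    · · · █ █ ·
    · · █ █ █ ·
    · · · █ █ ·
    · · · · · ·
    · · · · · ·
    · · · · · ·
    · · · · · ·
T3:
  2·area = 52
  edge (6, 0)→(10, 6): d=(4,6) right/bottom  bias=-1
  edge (10, 6)→(4, 10): d=(-6,4) right/bottom  bias=-1
  edge (4, 10)→(6, 0): d=(2,-10) top-left  bias=+0
    (3,1)@(7, 3): e=[6,30,16] → █
    (4,1)@(9, 3): e=[-6,22,36] → ·
    (2,2)@(5, 5): e=[26,26,0] → █  [on edge]
    (4,2)@(9, 5): e=[2,10,40] → █
    (5,2)@(11, 5): e=[-10,2,60] → ·
    (2,3)@(5, 7): e=[34,14,4] → █
    (4,3)@(9, 7): e=[10,-2,44] → ·
    (2,4)@(5, 9): e=[42,2,8] → █
    (3,4)@(7, 9): e=[30,-6,28] → ·
    (2,5)@(5, 11): e=[50,-10,12] → ·
    (1,7)@(3, 15): e=[78,-26,0] → ·  [on edge]
  covered (7 px):
    · · · · · ·
    · · · █ · ·
    · · █ █ █ ·
    · · █ █ · ·
    · · █ · · ·
    · · · · · ·
    · · · · · ·
    · · · · · ·

Z-buffer (winner per pixel, '.' = empty):
  . . 0 . 2 .
  . 0 . 3 2 .
  0 0 3 3 3 .
  0 . 3 3 2 .
  0 . 3 1 . .
  . . . . . .
  . . . . . .
  . . . . . .

Result: 1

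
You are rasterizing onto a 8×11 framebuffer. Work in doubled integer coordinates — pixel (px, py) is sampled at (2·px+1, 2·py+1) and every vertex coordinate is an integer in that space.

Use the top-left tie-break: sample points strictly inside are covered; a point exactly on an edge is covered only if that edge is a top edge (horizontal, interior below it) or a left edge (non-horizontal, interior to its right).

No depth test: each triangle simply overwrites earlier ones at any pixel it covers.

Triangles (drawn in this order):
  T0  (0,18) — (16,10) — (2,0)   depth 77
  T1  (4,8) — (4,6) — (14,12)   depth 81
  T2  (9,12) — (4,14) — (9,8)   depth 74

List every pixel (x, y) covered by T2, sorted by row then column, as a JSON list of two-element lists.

T0:
  2·area = 272  (B↔C swapped to make it positive)
  edge (0, 18)→(2, 0): d=(2,-18) top-left  bias=+0
  edge (2, 0)→(16, 10): d=(14,10) right/bottom  bias=-1
  edge (16, 10)→(0, 18): d=(-16,8) right/bottom  bias=-1
    (1,0)@(3, 1): e=[20,4,248] → X
    (2,0)@(5, 1): e=[56,-16,232] → .
    (1,1)@(3, 3): e=[24,32,216] → X
    (2,1)@(5, 3): e=[60,12,200] → X
    (3,1)@(7, 3): e=[96,-8,184] → .
    (1,2)@(3, 5): e=[28,60,184] → X
    (3,2)@(7, 5): e=[100,20,152] → X
    (4,2)@(9, 5): e=[136,0,136] → .  [on edge]
    (1,3)@(3, 7): e=[32,88,152] → X
    (4,3)@(9, 7): e=[140,28,104] → X
    (5,3)@(11, 7): e=[176,8,88] → X
    (6,3)@(13, 7): e=[212,-12,72] → .
    (0,4)@(1, 9): e=[0,136,136] → X  [on edge]
  covered (34 px):
    . X . . . . . .
    . X X . . . . .
    . X X X . . . .
    . X X X X X . .
    X X X X X X X .
    X X X X X X X .
    X X X X X . . .
    X X X . . . . .
    X . . . . . . .
    . . . . . . . .
    . . . . . . . .
T1:
  2·area = 20
  edge (4, 8)→(4, 6): d=(0,-2) top-left  bias=+0
  edge (4, 6)→(14, 12): d=(10,6) right/bottom  bias=-1
  edge (14, 12)→(4, 8): d=(-10,-4) top-left  bias=+0
    (2,3)@(5, 7): e=[2,4,14] → X
    (3,3)@(7, 7): e=[6,-8,22] → .
    (2,4)@(5, 9): e=[2,24,-6] → .
    (3,4)@(7, 9): e=[6,12,2] → X
    (4,4)@(9, 9): e=[10,0,10] → .  [on edge]
    (3,5)@(7, 11): e=[6,32,-18] → .
  covered (2 px):
    . . . . . . . .
    . . . . . . . .
    . . . . . . . .
    . . X . . . . .
    . . . X . . . .
    . . . . . . . .
    . . . . . . . .
    . . . . . . . .
    . . . . . . . .
    . . . . . . . .
    . . . . . . . .
T2:
  2·area = 20
  edge (9, 12)→(4, 14): d=(-5,2) right/bottom  bias=-1
  edge (4, 14)→(9, 8): d=(5,-6) top-left  bias=+0
  edge (9, 8)→(9, 12): d=(0,4) right/bottom  bias=-1
    (4,0)@(9, 1): e=[55,-35,0] → .  [on edge]
    (4,1)@(9, 3): e=[45,-25,0] → .  [on edge]
    (4,2)@(9, 5): e=[35,-15,0] → .  [on edge]
    (4,3)@(9, 7): e=[25,-5,0] → .  [on edge]
    (4,4)@(9, 9): e=[15,5,0] → .  [on edge]
    (3,5)@(7, 11): e=[9,3,8] → X
    (4,5)@(9, 11): e=[5,15,0] → .  [on edge]
    (2,6)@(5, 13): e=[3,1,16] → X
    (3,6)@(7, 13): e=[-1,13,8] → .
    (4,6)@(9, 13): e=[-5,25,0] → .  [on edge]
    (2,7)@(5, 15): e=[-7,11,16] → .
    (4,7)@(9, 15): e=[-15,35,0] → .  [on edge]
    (4,8)@(9, 17): e=[-25,45,0] → .  [on edge]
    (4,9)@(9, 19): e=[-35,55,0] → .  [on edge]
    (4,10)@(9, 21): e=[-45,65,0] → .  [on edge]
  covered (2 px):
    . . . . . . . .
    . . . . . . . .
    . . . . . . . .
    . . . . . . . .
    . . . . . . . .
    . . . X . . . .
    . . X . . . . .
    . . . . . . . .
    . . . . . . . .
    . . . . . . . .
    . . . . . . . .

Answer: [[3,5],[2,6]]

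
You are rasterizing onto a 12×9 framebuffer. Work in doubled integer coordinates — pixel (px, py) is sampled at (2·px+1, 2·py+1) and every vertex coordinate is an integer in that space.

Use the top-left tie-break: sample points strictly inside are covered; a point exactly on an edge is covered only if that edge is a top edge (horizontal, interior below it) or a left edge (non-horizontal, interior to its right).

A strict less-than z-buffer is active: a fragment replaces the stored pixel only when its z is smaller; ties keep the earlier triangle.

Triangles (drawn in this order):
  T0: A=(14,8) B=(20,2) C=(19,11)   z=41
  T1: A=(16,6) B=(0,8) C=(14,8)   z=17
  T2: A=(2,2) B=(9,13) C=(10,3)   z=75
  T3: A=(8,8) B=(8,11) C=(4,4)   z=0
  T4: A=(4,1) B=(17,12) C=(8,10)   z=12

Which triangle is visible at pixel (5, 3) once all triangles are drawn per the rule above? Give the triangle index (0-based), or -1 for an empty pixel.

T0:
  2·area = 48
  edge (14, 8)→(20, 2): d=(6,-6) top-left  bias=+0
  edge (20, 2)→(19, 11): d=(-1,9) right/bottom  bias=-1
  edge (19, 11)→(14, 8): d=(-5,-3) top-left  bias=+0
    (10,0)@(21, 1): e=[0,-8,56] → ·  [on edge]
    (9,1)@(19, 3): e=[0,8,40] → █  [on edge]
    (10,1)@(21, 3): e=[12,-10,46] → ·
    (4,2)@(9, 5): e=[-48,96,0] → ·  [on edge]
    (8,2)@(17, 5): e=[0,24,24] → █  [on edge]
    (10,2)@(21, 5): e=[24,-12,36] → ·
    (7,3)@(15, 7): e=[0,40,8] → █  [on edge]
    (10,3)@(21, 7): e=[36,-14,26] → ·
    (6,4)@(13, 9): e=[0,56,-8] → ·  [on edge]
    (7,4)@(15, 9): e=[12,38,-2] → ·
    (8,4)@(17, 9): e=[24,20,4] → █
    (10,4)@(21, 9): e=[48,-16,16] → ·
    (5,5)@(11, 11): e=[0,72,-24] → ·  [on edge]
    (9,5)@(19, 11): e=[48,0,0] → ·  [on edge]
    (4,6)@(9, 13): e=[0,88,-40] → ·  [on edge]
    (3,7)@(7, 15): e=[0,104,-56] → ·  [on edge]
    (2,8)@(5, 17): e=[0,120,-72] → ·  [on edge]
  covered (8 px):
    · · · · · · · · · · · ·
    · · · · · · · · · █ · ·
    · · · · · · · · █ █ · ·
    · · · · · · · █ █ █ · ·
    · · · · · · · · █ █ · ·
    · · · · · · · · · · · ·
    · · · · · · · · · · · ·
    · · · · · · · · · · · ·
    · · · · · · · · · · · ·
T1:
  2·area = 28  (B↔C swapped to make it positive)
  edge (16, 6)→(14, 8): d=(-2,2) right/bottom  bias=-1
  edge (14, 8)→(0, 8): d=(-14,0) right/bottom  bias=-1
  edge (0, 8)→(16, 6): d=(16,-2) top-left  bias=+0
    (10,0)@(21, 1): e=[0,98,-70] → ·  [on edge]
    (9,1)@(19, 3): e=[0,70,-42] → ·  [on edge]
    (8,2)@(17, 5): e=[0,42,-14] → ·  [on edge]
    (4,3)@(9, 7): e=[12,14,2] → █
    (5,3)@(11, 7): e=[8,14,6] → █
    (6,3)@(13, 7): e=[4,14,10] → █
    (7,3)@(15, 7): e=[0,14,14] → ·  [on edge]
    (4,4)@(9, 9): e=[8,-14,34] → ·
    (5,4)@(11, 9): e=[4,-14,38] → ·
    (6,4)@(13, 9): e=[0,-14,42] → ·  [on edge]
    (5,5)@(11, 11): e=[0,-42,70] → ·  [on edge]
    (4,6)@(9, 13): e=[0,-70,98] → ·  [on edge]
    (3,7)@(7, 15): e=[0,-98,126] → ·  [on edge]
    (2,8)@(5, 17): e=[0,-126,154] → ·  [on edge]
  covered (3 px):
    · · · · · · · · · · · ·
    · · · · · · · · · · · ·
    · · · · · · · · · · · ·
    · · · · █ █ █ · · · · ·
    · · · · · · · · · · · ·
    · · · · · · · · · · · ·
    · · · · · · · · · · · ·
    · · · · · · · · · · · ·
    · · · · · · · · · · · ·
T2:
  2·area = 81  (B↔C swapped to make it positive)
  edge (2, 2)→(10, 3): d=(8,1) right/bottom  bias=-1
  edge (10, 3)→(9, 13): d=(-1,10) right/bottom  bias=-1
  edge (9, 13)→(2, 2): d=(-7,-11) top-left  bias=+0
    (1,1)@(3, 3): e=[7,70,4] → █
    (2,1)@(5, 3): e=[5,50,26] → █
    (3,1)@(7, 3): e=[3,30,48] → █
    (4,1)@(9, 3): e=[1,10,70] → █
    (5,1)@(11, 3): e=[-1,-10,92] → ·
    (1,2)@(3, 5): e=[23,68,-10] → ·
    (2,2)@(5, 5): e=[21,48,12] → █
    (5,2)@(11, 5): e=[15,-12,78] → ·
    (2,3)@(5, 7): e=[37,46,-2] → ·
    (3,3)@(7, 7): e=[35,26,20] → █
    (5,3)@(11, 7): e=[31,-14,64] → ·
    (3,4)@(7, 9): e=[51,24,6] → █
    (4,6)@(9, 13): e=[81,0,0] → ·  [on edge]
  covered (12 px):
    · · · · · · · · · · · ·
    · █ █ █ █ · · · · · · ·
    · · █ █ █ · · · · · · ·
    · · · █ █ · · · · · · ·
    · · · █ █ · · · · · · ·
    · · · · █ · · · · · · ·
    · · · · · · · · · · · ·
    · · · · · · · · · · · ·
    · · · · · · · · · · · ·
T3:
  2·area = 12
  edge (8, 8)→(8, 11): d=(0,3) right/bottom  bias=-1
  edge (8, 11)→(4, 4): d=(-4,-7) top-left  bias=+0
  edge (4, 4)→(8, 8): d=(4,4) right/bottom  bias=-1
    (0,0)@(1, 1): e=[21,-9,0] → ·  [on edge]
    (1,1)@(3, 3): e=[15,-3,0] → ·  [on edge]
    (2,2)@(5, 5): e=[9,3,0] → ·  [on edge]
    (3,3)@(7, 7): e=[3,9,0] → ·  [on edge]
    (3,4)@(7, 9): e=[3,1,8] → █
    (4,4)@(9, 9): e=[-3,15,0] → ·  [on edge]
    (3,5)@(7, 11): e=[3,-7,16] → ·
    (5,5)@(11, 11): e=[-9,21,0] → ·  [on edge]
    (6,6)@(13, 13): e=[-15,27,0] → ·  [on edge]
    (7,7)@(15, 15): e=[-21,33,0] → ·  [on edge]
    (8,8)@(17, 17): e=[-27,39,0] → ·  [on edge]
  covered (1 px):
    · · · · · · · · · · · ·
    · · · · · · · · · · · ·
    · · · · · · · · · · · ·
    · · · · · · · · · · · ·
    · · · █ · · · · · · · ·
    · · · · · · · · · · · ·
    · · · · · · · · · · · ·
    · · · · · · · · · · · ·
    · · · · · · · · · · · ·
T4:
  2·area = 73
  edge (4, 1)→(17, 12): d=(13,11) right/bottom  bias=-1
  edge (17, 12)→(8, 10): d=(-9,-2) top-left  bias=+0
  edge (8, 10)→(4, 1): d=(-4,-9) top-left  bias=+0
    (2,1)@(5, 3): e=[15,57,1] → █
    (3,1)@(7, 3): e=[-7,61,19] → ·
    (2,2)@(5, 5): e=[41,39,-7] → ·
    (3,2)@(7, 5): e=[19,43,11] → █
    (4,2)@(9, 5): e=[-3,47,29] → ·
    (3,3)@(7, 7): e=[45,25,3] → █
    (4,3)@(9, 7): e=[23,29,21] → █
    (5,3)@(11, 7): e=[1,33,39] → █
    (6,3)@(13, 7): e=[-21,37,57] → ·
    (3,4)@(7, 9): e=[71,7,-5] → ·
    (4,4)@(9, 9): e=[49,11,13] → █
    (6,4)@(13, 9): e=[5,19,49] → █
  covered (10 px):
    · · · · · · · · · · · ·
    · · █ · · · · · · · · ·
    · · · █ · · · · · · · ·
    · · · █ █ █ · · · · · ·
    · · · · █ █ █ · · · · ·
    · · · · · · █ █ · · · ·
    · · · · · · · · · · · ·
    · · · · · · · · · · · ·
    · · · · · · · · · · · ·

Z-buffer (winner per pixel, '.' = empty):
  . . . . . . . . . . . .
  . 2 4 2 2 . . . . 0 . .
  . . 2 4 2 . . . 0 0 . .
  . . . 4 4 4 1 0 0 0 . .
  . . . 3 4 4 4 . 0 0 . .
  . . . . 2 . 4 4 . . . .
  . . . . . . . . . . . .
  . . . . . . . . . . . .
  . . . . . . . . . . . .

Result: 4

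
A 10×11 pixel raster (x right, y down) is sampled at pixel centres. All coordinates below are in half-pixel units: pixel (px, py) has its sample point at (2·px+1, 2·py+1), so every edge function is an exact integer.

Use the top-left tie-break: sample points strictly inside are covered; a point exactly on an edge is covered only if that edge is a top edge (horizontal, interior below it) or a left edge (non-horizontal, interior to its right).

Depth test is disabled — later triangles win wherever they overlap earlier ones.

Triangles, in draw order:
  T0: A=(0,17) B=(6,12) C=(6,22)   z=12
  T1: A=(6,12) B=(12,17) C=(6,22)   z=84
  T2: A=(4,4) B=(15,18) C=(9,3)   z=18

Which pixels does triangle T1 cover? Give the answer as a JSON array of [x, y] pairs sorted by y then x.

T0:
  2·area = 60
  edge (0, 17)→(6, 12): d=(6,-5) top-left  bias=+0
  edge (6, 12)→(6, 22): d=(0,10) right/bottom  bias=-1
  edge (6, 22)→(0, 17): d=(-6,-5) top-left  bias=+0
    (2,6)@(5, 13): e=[1,10,49] → █
    (3,6)@(7, 13): e=[11,-10,59] → ·
    (1,7)@(3, 15): e=[3,30,27] → █
    (3,7)@(7, 15): e=[23,-10,47] → ·
    (0,8)@(1, 17): e=[5,50,5] → █
    (3,8)@(7, 17): e=[35,-10,35] → ·
    (0,9)@(1, 19): e=[17,50,-7] → ·
    (1,9)@(3, 19): e=[27,30,3] → █
    (3,9)@(7, 19): e=[47,-10,23] → ·
    (1,10)@(3, 21): e=[39,30,-9] → ·
    (2,10)@(5, 21): e=[49,10,1] → █
    (3,10)@(7, 21): e=[59,-10,11] → ·
  covered (9 px):
    · · · · · · · · · ·
    · · · · · · · · · ·
    · · · · · · · · · ·
    · · · · · · · · · ·
    · · · · · · · · · ·
    · · · · · · · · · ·
    · · █ · · · · · · ·
    · █ █ · · · · · · ·
    █ █ █ · · · · · · ·
    · █ █ · · · · · · ·
    · · █ · · · · · · ·
T1:
  2·area = 60
  edge (6, 12)→(12, 17): d=(6,5) right/bottom  bias=-1
  edge (12, 17)→(6, 22): d=(-6,5) right/bottom  bias=-1
  edge (6, 22)→(6, 12): d=(0,-10) top-left  bias=+0
    (3,6)@(7, 13): e=[1,49,10] → █
    (4,6)@(9, 13): e=[-9,39,30] → ·
    (3,7)@(7, 15): e=[13,37,10] → █
    (4,7)@(9, 15): e=[3,27,30] → █
    (5,7)@(11, 15): e=[-7,17,50] → ·
    (3,8)@(7, 17): e=[25,25,10] → █
    (5,8)@(11, 17): e=[5,5,50] → █
    (6,8)@(13, 17): e=[-5,-5,70] → ·
    (3,9)@(7, 19): e=[37,13,10] → █
    (5,9)@(11, 19): e=[17,-7,50] → ·
    (3,10)@(7, 21): e=[49,1,10] → █
    (4,10)@(9, 21): e=[39,-9,30] → ·
  covered (9 px):
    · · · · · · · · · ·
    · · · · · · · · · ·
    · · · · · · · · · ·
    · · · · · · · · · ·
    · · · · · · · · · ·
    · · · · · · · · · ·
    · · · █ · · · · · ·
    · · · █ █ · · · · ·
    · · · █ █ █ · · · ·
    · · · █ █ · · · · ·
    · · · █ · · · · · ·
T2:
  2·area = 81  (B↔C swapped to make it positive)
  edge (4, 4)→(9, 3): d=(5,-1) top-left  bias=+0
  edge (9, 3)→(15, 18): d=(6,15) right/bottom  bias=-1
  edge (15, 18)→(4, 4): d=(-11,-14) top-left  bias=+0
    (9,0)@(19, 1): e=[0,-162,243] → ·  [on edge]
    (4,1)@(9, 3): e=[0,0,81] → ·  [on edge]
    (2,2)@(5, 5): e=[6,72,3] → █
    (3,2)@(7, 5): e=[8,42,31] → █
    (4,2)@(9, 5): e=[10,12,59] → █
    (5,2)@(11, 5): e=[12,-18,87] → ·
    (2,3)@(5, 7): e=[16,84,-19] → ·
    (3,3)@(7, 7): e=[18,54,9] → █
    (5,3)@(11, 7): e=[22,-6,65] → ·
    (3,4)@(7, 9): e=[28,66,-13] → ·
    (4,4)@(9, 9): e=[30,36,15] → █
    (5,4)@(11, 9): e=[32,6,43] → █
    (6,6)@(13, 13): e=[54,0,27] → ·  [on edge]
  covered (9 px):
    · · · · · · · · · ·
    · · · · · · · · · ·
    · · █ █ █ · · · · ·
    · · · █ █ · · · · ·
    · · · · █ █ · · · ·
    · · · · · █ · · · ·
    · · · · · · · · · ·
    · · · · · · █ · · ·
    · · · · · · · · · ·
    · · · · · · · · · ·
    · · · · · · · · · ·

Answer: [[3,6],[3,7],[4,7],[3,8],[4,8],[5,8],[3,9],[4,9],[3,10]]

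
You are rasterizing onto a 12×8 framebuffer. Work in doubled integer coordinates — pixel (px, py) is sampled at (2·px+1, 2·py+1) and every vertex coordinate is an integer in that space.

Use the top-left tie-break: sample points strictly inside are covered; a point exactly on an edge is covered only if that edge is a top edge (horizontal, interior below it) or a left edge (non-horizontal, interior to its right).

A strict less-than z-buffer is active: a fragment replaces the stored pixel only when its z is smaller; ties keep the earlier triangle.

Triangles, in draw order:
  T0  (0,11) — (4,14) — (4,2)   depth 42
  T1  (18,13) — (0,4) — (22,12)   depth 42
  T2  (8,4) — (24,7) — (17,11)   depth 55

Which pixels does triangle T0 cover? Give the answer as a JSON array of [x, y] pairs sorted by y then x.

T0:
  2·area = 48  (B↔C swapped to make it positive)
  edge (0, 11)→(4, 2): d=(4,-9) top-left  bias=+0
  edge (4, 2)→(4, 14): d=(0,12) right/bottom  bias=-1
  edge (4, 14)→(0, 11): d=(-4,-3) top-left  bias=+0
    (1,2)@(3, 5): e=[3,12,33] → █
    (2,2)@(5, 5): e=[21,-12,39] → ·
    (1,3)@(3, 7): e=[11,12,25] → █
    (2,3)@(5, 7): e=[29,-12,31] → ·
    (0,4)@(1, 9): e=[1,36,11] → █
    (2,4)@(5, 9): e=[37,-12,23] → ·
    (0,5)@(1, 11): e=[9,36,3] → █
    (2,5)@(5, 11): e=[45,-12,15] → ·
    (0,6)@(1, 13): e=[17,36,-5] → ·
    (1,6)@(3, 13): e=[35,12,1] → █
    (2,6)@(5, 13): e=[53,-12,7] → ·
    (1,7)@(3, 15): e=[43,12,-7] → ·
  covered (7 px):
    · · · · · · · · · · · ·
    · · · · · · · · · · · ·
    · █ · · · · · · · · · ·
    · █ · · · · · · · · · ·
    █ █ · · · · · · · · · ·
    █ █ · · · · · · · · · ·
    · █ · · · · · · · · · ·
    · · · · · · · · · · · ·
T1:
  2·area = 54
  edge (18, 13)→(0, 4): d=(-18,-9) top-left  bias=+0
  edge (0, 4)→(22, 12): d=(22,8) right/bottom  bias=-1
  edge (22, 12)→(18, 13): d=(-4,1) right/bottom  bias=-1
    (3,3)@(7, 7): e=[9,10,35] → █
    (4,3)@(9, 7): e=[27,-6,33] → ·
    (3,4)@(7, 9): e=[-27,54,27] → ·
    (5,4)@(11, 9): e=[9,22,23] → █
    (6,4)@(13, 9): e=[27,6,21] → █
    (7,4)@(15, 9): e=[45,-10,19] → ·
    (5,5)@(11, 11): e=[-27,66,15] → ·
    (6,5)@(13, 11): e=[-9,50,13] → ·
    (7,5)@(15, 11): e=[9,34,11] → █
    (8,5)@(17, 11): e=[27,18,9] → █
    (9,5)@(19, 11): e=[45,2,7] → █
    (10,5)@(21, 11): e=[63,-14,5] → ·
  covered (6 px):
    · · · · · · · · · · · ·
    · · · · · · · · · · · ·
    · · · · · · · · · · · ·
    · · · █ · · · · · · · ·
    · · · · · █ █ · · · · ·
    · · · · · · · █ █ █ · ·
    · · · · · · · · · · · ·
    · · · · · · · · · · · ·
T2:
  2·area = 85
  edge (8, 4)→(24, 7): d=(16,3) right/bottom  bias=-1
  edge (24, 7)→(17, 11): d=(-7,4) right/bottom  bias=-1
  edge (17, 11)→(8, 4): d=(-9,-7) top-left  bias=+0
    (5,2)@(11, 5): e=[7,66,12] → █
    (6,2)@(13, 5): e=[1,58,26] → █
    (7,2)@(15, 5): e=[-5,50,40] → ·
    (5,3)@(11, 7): e=[39,52,-6] → ·
    (6,3)@(13, 7): e=[33,44,8] → █
    (7,3)@(15, 7): e=[27,36,22] → █
    (8,3)@(17, 7): e=[21,28,36] → █
    (9,3)@(19, 7): e=[15,20,50] → █
    (10,3)@(21, 7): e=[9,12,64] → █
    (11,3)@(23, 7): e=[3,4,78] → █
    (6,4)@(13, 9): e=[65,30,-10] → ·
    (7,4)@(15, 9): e=[59,22,4] → █
    (8,5)@(17, 11): e=[85,0,0] → ·  [on edge]
  covered (11 px):
    · · · · · · · · · · · ·
    · · · · · · · · · · · ·
    · · · · · █ █ · · · · ·
    · · · · · · █ █ █ █ █ █
    · · · · · · · █ █ █ · ·
    · · · · · · · · · · · ·
    · · · · · · · · · · · ·
    · · · · · · · · · · · ·

Final: [[1,2],[1,3],[0,4],[1,4],[0,5],[1,5],[1,6]]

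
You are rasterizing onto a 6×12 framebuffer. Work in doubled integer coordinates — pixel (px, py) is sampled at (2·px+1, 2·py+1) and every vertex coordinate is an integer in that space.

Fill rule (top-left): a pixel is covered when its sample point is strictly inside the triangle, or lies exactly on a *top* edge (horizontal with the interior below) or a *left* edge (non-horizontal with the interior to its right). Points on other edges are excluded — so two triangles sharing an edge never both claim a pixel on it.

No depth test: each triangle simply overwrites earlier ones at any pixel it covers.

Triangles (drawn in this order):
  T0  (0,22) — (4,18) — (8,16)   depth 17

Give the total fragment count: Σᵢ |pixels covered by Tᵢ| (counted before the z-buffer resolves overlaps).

T0:
  2·area = 8
  edge (0, 22)→(4, 18): d=(4,-4) top-left  bias=+0
  edge (4, 18)→(8, 16): d=(4,-2) top-left  bias=+0
  edge (8, 16)→(0, 22): d=(-8,6) right/bottom  bias=-1
    (5,5)@(11, 11): e=[0,-14,22] → ·  [on edge]
    (4,6)@(9, 13): e=[0,-10,18] → ·  [on edge]
    (3,7)@(7, 15): e=[0,-6,14] → ·  [on edge]
    (2,8)@(5, 17): e=[0,-2,10] → ·  [on edge]
    (1,9)@(3, 19): e=[0,2,6] → #  [on edge]
    (2,9)@(5, 19): e=[8,6,-6] → ·
    (0,10)@(1, 21): e=[0,6,2] → #  [on edge]
    (1,10)@(3, 21): e=[8,10,-10] → ·
    (0,11)@(1, 23): e=[8,14,-14] → ·
  covered (2 px):
    · · · · · ·
    · · · · · ·
    · · · · · ·
    · · · · · ·
    · · · · · ·
    · · · · · ·
    · · · · · ·
    · · · · · ·
    · · · · · ·
    · # · · · ·
    # · · · · ·
    · · · · · ·

Result: 2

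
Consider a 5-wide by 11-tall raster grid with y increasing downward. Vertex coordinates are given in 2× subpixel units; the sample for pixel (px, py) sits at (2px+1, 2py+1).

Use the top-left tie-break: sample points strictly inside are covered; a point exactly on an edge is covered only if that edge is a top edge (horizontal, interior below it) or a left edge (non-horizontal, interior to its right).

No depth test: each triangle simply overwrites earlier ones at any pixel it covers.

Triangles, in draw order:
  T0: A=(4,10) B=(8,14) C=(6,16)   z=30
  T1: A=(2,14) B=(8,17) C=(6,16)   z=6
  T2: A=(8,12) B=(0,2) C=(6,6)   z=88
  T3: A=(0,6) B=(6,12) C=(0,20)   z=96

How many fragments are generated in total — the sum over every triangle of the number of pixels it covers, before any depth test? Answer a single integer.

T0:
  2·area = 16
  edge (4, 10)→(8, 14): d=(4,4) right/bottom  bias=-1
  edge (8, 14)→(6, 16): d=(-2,2) right/bottom  bias=-1
  edge (6, 16)→(4, 10): d=(-2,-6) top-left  bias=+0
    (0,0)@(1, 1): e=[-24,40,0] → ·  [on edge]
    (0,3)@(1, 7): e=[0,28,-12] → ·  [on edge]
    (1,3)@(3, 7): e=[-8,24,0] → ·  [on edge]
    (1,4)@(3, 9): e=[0,20,-4] → ·  [on edge]
    (2,5)@(5, 11): e=[0,12,4] → ·  [on edge]
    (2,6)@(5, 13): e=[8,8,0] → █  [on edge]
    (3,6)@(7, 13): e=[0,4,12] → ·  [on edge]
    (4,6)@(9, 13): e=[-8,0,24] → ·  [on edge]
    (2,7)@(5, 15): e=[16,4,-4] → ·
    (3,7)@(7, 15): e=[8,0,8] → ·  [on edge]
    (4,7)@(9, 15): e=[0,-4,20] → ·  [on edge]
    (2,8)@(5, 17): e=[24,0,-8] → ·  [on edge]
    (1,9)@(3, 19): e=[40,0,-24] → ·  [on edge]
    (3,9)@(7, 19): e=[24,-8,0] → ·  [on edge]
    (0,10)@(1, 21): e=[56,0,-40] → ·  [on edge]
  covered (1 px):
    · · · · ·
    · · · · ·
    · · · · ·
    · · · · ·
    · · · · ·
    · · · · ·
    · · █ · ·
    · · · · ·
    · · · · ·
    · · · · ·
    · · · · ·
T1:
  degenerate (2·area = 0) — covers nothing
T2:
  2·area = 28
  edge (8, 12)→(0, 2): d=(-8,-10) top-left  bias=+0
  edge (0, 2)→(6, 6): d=(6,4) right/bottom  bias=-1
  edge (6, 6)→(8, 12): d=(2,6) right/bottom  bias=-1
    (0,1)@(1, 3): e=[2,2,24] → █
    (1,1)@(3, 3): e=[22,-6,12] → ·
    (2,1)@(5, 3): e=[42,-14,0] → ·  [on edge]
    (0,2)@(1, 5): e=[-14,14,28] → ·
    (1,2)@(3, 5): e=[6,6,16] → █
    (2,2)@(5, 5): e=[26,-2,4] → ·
    (1,3)@(3, 7): e=[-10,18,20] → ·
    (2,3)@(5, 7): e=[10,10,8] → █
    (3,3)@(7, 7): e=[30,2,-4] → ·
    (2,4)@(5, 9): e=[-6,22,12] → ·
    (3,4)@(7, 9): e=[14,14,0] → ·  [on edge]
    (4,7)@(9, 15): e=[-14,42,0] → ·  [on edge]
  covered (3 px):
    · · · · ·
    █ · · · ·
    · █ · · ·
    · · █ · ·
    · · · · ·
    · · · · ·
    · · · · ·
    · · · · ·
    · · · · ·
    · · · · ·
    · · · · ·
T3:
  2·area = 84
  edge (0, 6)→(6, 12): d=(6,6) right/bottom  bias=-1
  edge (6, 12)→(0, 20): d=(-6,8) right/bottom  bias=-1
  edge (0, 20)→(0, 6): d=(0,-14) top-left  bias=+0
    (0,3)@(1, 7): e=[0,70,14] → ·  [on edge]
    (0,4)@(1, 9): e=[12,58,14] → █
    (1,4)@(3, 9): e=[0,42,42] → ·  [on edge]
    (0,5)@(1, 11): e=[24,46,14] → █
    (1,5)@(3, 11): e=[12,30,42] → █
    (2,5)@(5, 11): e=[0,14,70] → ·  [on edge]
    (0,6)@(1, 13): e=[36,34,14] → █
    (2,6)@(5, 13): e=[12,2,70] → █
    (3,6)@(7, 13): e=[0,-14,98] → ·  [on edge]
    (0,7)@(1, 15): e=[48,22,14] → █
    (2,7)@(5, 15): e=[24,-10,70] → ·
    (4,7)@(9, 15): e=[0,-42,126] → ·  [on edge]
  covered (9 px):
    · · · · ·
    · · · · ·
    · · · · ·
    · · · · ·
    █ · · · ·
    █ █ · · ·
    █ █ █ · ·
    █ █ · · ·
    █ · · · ·
    · · · · ·
    · · · · ·

Answer: 13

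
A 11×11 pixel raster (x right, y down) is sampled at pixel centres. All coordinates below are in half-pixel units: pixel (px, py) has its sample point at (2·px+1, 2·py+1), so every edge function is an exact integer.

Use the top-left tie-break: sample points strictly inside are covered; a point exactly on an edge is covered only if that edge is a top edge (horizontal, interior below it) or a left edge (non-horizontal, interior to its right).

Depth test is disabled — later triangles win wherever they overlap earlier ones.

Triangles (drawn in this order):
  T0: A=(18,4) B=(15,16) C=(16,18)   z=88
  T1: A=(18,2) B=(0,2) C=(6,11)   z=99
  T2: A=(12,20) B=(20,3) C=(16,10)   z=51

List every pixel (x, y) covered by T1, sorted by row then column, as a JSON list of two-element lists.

T0:
  2·area = 18  (B↔C swapped to make it positive)
  edge (18, 4)→(16, 18): d=(-2,14) right/bottom  bias=-1
  edge (16, 18)→(15, 16): d=(-1,-2) top-left  bias=+0
  edge (15, 16)→(18, 4): d=(3,-12) top-left  bias=+0
    (8,4)@(17, 9): e=[4,11,3] → #
    (9,4)@(19, 9): e=[-24,15,27] → ·
    (8,5)@(17, 11): e=[0,9,9] → ·  [on edge]
  covered (1 px):
    · · · · · · · · · · ·
    · · · · · · · · · · ·
    · · · · · · · · · · ·
    · · · · · · · · · · ·
    · · · · · · · · # · ·
    · · · · · · · · · · ·
    · · · · · · · · · · ·
    · · · · · · · · · · ·
    · · · · · · · · · · ·
    · · · · · · · · · · ·
    · · · · · · · · · · ·
T1:
  2·area = 162  (B↔C swapped to make it positive)
  edge (18, 2)→(6, 11): d=(-12,9) right/bottom  bias=-1
  edge (6, 11)→(0, 2): d=(-6,-9) top-left  bias=+0
  edge (0, 2)→(18, 2): d=(18,0) top-left  bias=+0
    (0,1)@(1, 3): e=[141,3,18] → #
    (1,1)@(3, 3): e=[123,21,18] → #
    (2,1)@(5, 3): e=[105,39,18] → #
    (3,1)@(7, 3): e=[87,57,18] → #
    (4,1)@(9, 3): e=[69,75,18] → #
    (5,1)@(11, 3): e=[51,93,18] → #
    (6,1)@(13, 3): e=[33,111,18] → #
    (7,1)@(15, 3): e=[15,129,18] → #
    (8,1)@(17, 3): e=[-3,147,18] → ·
    (0,2)@(1, 5): e=[117,-9,54] → ·
    (1,2)@(3, 5): e=[99,9,54] → #
    (7,2)@(15, 5): e=[-9,117,54] → ·
  covered (20 px):
    · · · · · · · · · · ·
    # # # # # # # # · · ·
    · # # # # # # · · · ·
    · · # # # # · · · · ·
    · · # # · · · · · · ·
    · · · · · · · · · · ·
    · · · · · · · · · · ·
    · · · · · · · · · · ·
    · · · · · · · · · · ·
    · · · · · · · · · · ·
    · · · · · · · · · · ·
T2:
  2·area = 12  (B↔C swapped to make it positive)
  edge (12, 20)→(16, 10): d=(4,-10) top-left  bias=+0
  edge (16, 10)→(20, 3): d=(4,-7) top-left  bias=+0
  edge (20, 3)→(12, 20): d=(-8,17) right/bottom  bias=-1
    (9,2)@(19, 5): e=[10,1,1] → #
    (10,2)@(21, 5): e=[30,15,-33] → ·
    (9,3)@(19, 7): e=[18,9,-15] → ·
    (8,4)@(17, 9): e=[6,3,3] → #
    (9,4)@(19, 9): e=[26,17,-31] → ·
    (8,5)@(17, 11): e=[14,11,-13] → ·
    (7,6)@(15, 13): e=[2,5,5] → #
    (8,6)@(17, 13): e=[22,19,-29] → ·
    (7,7)@(15, 15): e=[10,13,-11] → ·
  covered (3 px):
    · · · · · · · · · · ·
    · · · · · · · · · · ·
    · · · · · · · · · # ·
    · · · · · · · · · · ·
    · · · · · · · · # · ·
    · · · · · · · · · · ·
    · · · · · · · # · · ·
    · · · · · · · · · · ·
    · · · · · · · · · · ·
    · · · · · · · · · · ·
    · · · · · · · · · · ·

Final: [[0,1],[1,1],[2,1],[3,1],[4,1],[5,1],[6,1],[7,1],[1,2],[2,2],[3,2],[4,2],[5,2],[6,2],[2,3],[3,3],[4,3],[5,3],[2,4],[3,4]]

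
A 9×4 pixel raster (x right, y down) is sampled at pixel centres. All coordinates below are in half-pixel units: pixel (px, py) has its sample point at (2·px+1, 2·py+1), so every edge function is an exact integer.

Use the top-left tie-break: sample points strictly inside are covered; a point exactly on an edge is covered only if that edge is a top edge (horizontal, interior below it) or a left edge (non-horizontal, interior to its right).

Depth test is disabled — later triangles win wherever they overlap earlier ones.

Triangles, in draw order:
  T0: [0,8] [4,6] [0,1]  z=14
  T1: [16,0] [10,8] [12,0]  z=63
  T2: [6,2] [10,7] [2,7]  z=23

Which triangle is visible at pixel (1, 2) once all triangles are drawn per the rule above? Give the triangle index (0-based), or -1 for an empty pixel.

T0:
  2·area = 28  (B↔C swapped to make it positive)
  edge (0, 8)→(0, 1): d=(0,-7) top-left  bias=+0
  edge (0, 1)→(4, 6): d=(4,5) right/bottom  bias=-1
  edge (4, 6)→(0, 8): d=(-4,2) right/bottom  bias=-1
    (0,1)@(1, 3): e=[7,3,18] → X
    (1,1)@(3, 3): e=[21,-7,14] → .
    (0,2)@(1, 5): e=[7,11,10] → X
    (1,2)@(3, 5): e=[21,1,6] → X
    (2,2)@(5, 5): e=[35,-9,2] → .
    (0,3)@(1, 7): e=[7,19,2] → X
    (1,3)@(3, 7): e=[21,9,-2] → .
  covered (4 px):
    . . . . . . . . .
    X . . . . . . . .
    X X . . . . . . .
    X . . . . . . . .
T1:
  2·area = 32
  edge (16, 0)→(10, 8): d=(-6,8) right/bottom  bias=-1
  edge (10, 8)→(12, 0): d=(2,-8) top-left  bias=+0
  edge (12, 0)→(16, 0): d=(4,0) top-left  bias=+0
    (6,0)@(13, 1): e=[18,10,4] → X
    (7,0)@(15, 1): e=[2,26,4] → X
    (8,0)@(17, 1): e=[-14,42,4] → .
    (6,1)@(13, 3): e=[6,14,12] → X
    (7,1)@(15, 3): e=[-10,30,12] → .
    (5,2)@(11, 5): e=[10,2,20] → X
    (6,2)@(13, 5): e=[-6,18,20] → .
    (5,3)@(11, 7): e=[-2,6,28] → .
  covered (4 px):
    . . . . . . X X .
    . . . . . . X . .
    . . . . . X . . .
    . . . . . . . . .
T2:
  2·area = 40
  edge (6, 2)→(10, 7): d=(4,5) right/bottom  bias=-1
  edge (10, 7)→(2, 7): d=(-8,0) right/bottom  bias=-1
  edge (2, 7)→(6, 2): d=(4,-5) top-left  bias=+0
    (2,2)@(5, 5): e=[17,16,7] → X
    (3,2)@(7, 5): e=[7,16,17] → X
    (4,2)@(9, 5): e=[-3,16,27] → .
    (0,3)@(1, 7): e=[45,0,-5] → .  [on edge]
    (1,3)@(3, 7): e=[35,0,5] → .  [on edge]
    (2,3)@(5, 7): e=[25,0,15] → .  [on edge]
    (3,3)@(7, 7): e=[15,0,25] → .  [on edge]
    (4,3)@(9, 7): e=[5,0,35] → .  [on edge]
    (5,3)@(11, 7): e=[-5,0,45] → .  [on edge]
    (6,3)@(13, 7): e=[-15,0,55] → .  [on edge]
    (7,3)@(15, 7): e=[-25,0,65] → .  [on edge]
    (8,3)@(17, 7): e=[-35,0,75] → .  [on edge]
  covered (2 px):
    . . . . . . . . .
    . . . . . . . . .
    . . X X . . . . .
    . . . . . . . . .

Z-buffer (winner per pixel, '.' = empty):
  . . . . . . 1 1 .
  0 . . . . . 1 . .
  0 0 2 2 . 1 . . .
  0 . . . . . . . .

Result: 0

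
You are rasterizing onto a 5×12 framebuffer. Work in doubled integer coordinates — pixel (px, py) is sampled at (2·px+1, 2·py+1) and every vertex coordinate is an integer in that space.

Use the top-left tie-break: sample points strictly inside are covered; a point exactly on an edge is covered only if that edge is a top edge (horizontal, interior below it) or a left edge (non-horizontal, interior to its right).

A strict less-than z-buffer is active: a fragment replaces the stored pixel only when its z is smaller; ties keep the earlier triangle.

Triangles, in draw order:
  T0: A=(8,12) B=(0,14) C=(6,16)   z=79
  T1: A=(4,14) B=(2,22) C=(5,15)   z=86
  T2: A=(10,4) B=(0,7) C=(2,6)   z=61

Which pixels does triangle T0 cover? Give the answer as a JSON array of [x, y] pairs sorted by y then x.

T0:
  2·area = 28  (B↔C swapped to make it positive)
  edge (8, 12)→(6, 16): d=(-2,4) right/bottom  bias=-1
  edge (6, 16)→(0, 14): d=(-6,-2) top-left  bias=+0
  edge (0, 14)→(8, 12): d=(8,-2) top-left  bias=+0
    (2,6)@(5, 13): e=[10,16,2] → X
    (3,6)@(7, 13): e=[2,20,6] → X
    (4,6)@(9, 13): e=[-6,24,10] → .
    (1,7)@(3, 15): e=[14,0,14] → X  [on edge]
    (3,7)@(7, 15): e=[-2,8,22] → .
    (1,8)@(3, 17): e=[10,-12,30] → .
    (2,8)@(5, 17): e=[2,-8,34] → .
    (4,8)@(9, 17): e=[-14,0,42] → .  [on edge]
  covered (4 px):
    . . . . .
    . . . . .
    . . . . .
    . . . . .
    . . . . .
    . . . . .
    . . X X .
    . X X . .
    . . . . .
    . . . . .
    . . . . .
    . . . . .
T1:
  2·area = 10  (B↔C swapped to make it positive)
  edge (4, 14)→(5, 15): d=(1,1) right/bottom  bias=-1
  edge (5, 15)→(2, 22): d=(-3,7) right/bottom  bias=-1
  edge (2, 22)→(4, 14): d=(2,-8) top-left  bias=+0
    (0,5)@(1, 11): e=[0,40,-30] → .  [on edge]
    (1,6)@(3, 13): e=[0,20,-10] → .  [on edge]
    (2,7)@(5, 15): e=[0,0,10] → .  [on edge]
    (3,8)@(7, 17): e=[0,-20,30] → .  [on edge]
    (1,9)@(3, 19): e=[6,2,2] → X
    (2,9)@(5, 19): e=[4,-12,18] → .
    (4,9)@(9, 19): e=[0,-40,50] → .  [on edge]
    (1,10)@(3, 21): e=[8,-4,6] → .
  covered (1 px):
    . . . . .
    . . . . .
    . . . . .
    . . . . .
    . . . . .
    . . . . .
    . . . . .
    . . . . .
    . . . . .
    . X . . .
    . . . . .
    . . . . .
T2:
  2·area = 4
  edge (10, 4)→(0, 7): d=(-10,3) right/bottom  bias=-1
  edge (0, 7)→(2, 6): d=(2,-1) top-left  bias=+0
  edge (2, 6)→(10, 4): d=(8,-2) top-left  bias=+0
  covered (0 px):
    . . . . .
    . . . . .
    . . . . .
    . . . . .
    . . . . .
    . . . . .
    . . . . .
    . . . . .
    . . . . .
    . . . . .
    . . . . .
    . . . . .

Result: [[2,6],[3,6],[1,7],[2,7]]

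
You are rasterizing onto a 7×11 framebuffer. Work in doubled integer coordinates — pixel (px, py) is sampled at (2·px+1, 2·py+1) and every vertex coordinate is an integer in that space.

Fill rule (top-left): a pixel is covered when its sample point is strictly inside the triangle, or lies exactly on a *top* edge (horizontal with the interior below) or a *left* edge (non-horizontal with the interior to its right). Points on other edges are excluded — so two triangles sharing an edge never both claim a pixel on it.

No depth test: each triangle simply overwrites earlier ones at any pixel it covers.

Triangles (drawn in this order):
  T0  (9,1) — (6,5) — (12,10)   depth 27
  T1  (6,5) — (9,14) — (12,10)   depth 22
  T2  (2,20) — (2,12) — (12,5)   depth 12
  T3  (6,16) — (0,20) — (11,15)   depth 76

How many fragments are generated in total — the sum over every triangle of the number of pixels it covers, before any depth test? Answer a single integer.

T0:
  2·area = 39  (B↔C swapped to make it positive)
  edge (9, 1)→(12, 10): d=(3,9) right/bottom  bias=-1
  edge (12, 10)→(6, 5): d=(-6,-5) top-left  bias=+0
  edge (6, 5)→(9, 1): d=(3,-4) top-left  bias=+0
    (4,0)@(9, 1): e=[0,39,0] → ·  [on edge]
    (4,1)@(9, 3): e=[6,27,6] → █
    (5,1)@(11, 3): e=[-12,37,14] → ·
    (3,2)@(7, 5): e=[30,5,4] → █
    (5,2)@(11, 5): e=[-6,25,20] → ·
    (3,3)@(7, 7): e=[36,-7,10] → ·
    (4,3)@(9, 7): e=[18,3,18] → █
    (5,3)@(11, 7): e=[0,13,26] → ·  [on edge]
    (1,4)@(3, 9): e=[78,-39,0] → ·  [on edge]
    (4,4)@(9, 9): e=[24,-9,24] → ·
    (5,4)@(11, 9): e=[6,1,32] → █
    (6,4)@(13, 9): e=[-12,11,40] → ·
    (6,6)@(13, 13): e=[0,-13,52] → ·  [on edge]
  covered (5 px):
    · · · · · · ·
    · · · · █ · ·
    · · · █ █ · ·
    · · · · █ · ·
    · · · · · █ ·
    · · · · · · ·
    · · · · · · ·
    · · · · · · ·
    · · · · · · ·
    · · · · · · ·
    · · · · · · ·
T1:
  2·area = 39  (B↔C swapped to make it positive)
  edge (6, 5)→(12, 10): d=(6,5) right/bottom  bias=-1
  edge (12, 10)→(9, 14): d=(-3,4) right/bottom  bias=-1
  edge (9, 14)→(6, 5): d=(-3,-9) top-left  bias=+0
    (3,3)@(7, 7): e=[7,29,3] → █
    (4,3)@(9, 7): e=[-3,21,21] → ·
    (3,4)@(7, 9): e=[19,23,-3] → ·
    (4,4)@(9, 9): e=[9,15,15] → █
    (5,4)@(11, 9): e=[-1,7,33] → ·
    (4,5)@(9, 11): e=[21,9,9] → █
    (5,5)@(11, 11): e=[11,1,27] → █
    (6,5)@(13, 11): e=[1,-7,45] → ·
    (4,6)@(9, 13): e=[33,3,3] → █
    (5,6)@(11, 13): e=[23,-5,21] → ·
    (4,7)@(9, 15): e=[45,-3,-3] → ·
  covered (5 px):
    · · · · · · ·
    · · · · · · ·
    · · · · · · ·
    · · · █ · · ·
    · · · · █ · ·
    · · · · █ █ ·
    · · · · █ · ·
    · · · · · · ·
    · · · · · · ·
    · · · · · · ·
    · · · · · · ·
T2:
  2·area = 80
  edge (2, 20)→(2, 12): d=(0,-8) top-left  bias=+0
  edge (2, 12)→(12, 5): d=(10,-7) top-left  bias=+0
  edge (12, 5)→(2, 20): d=(-10,15) right/bottom  bias=-1
    (3,4)@(7, 9): e=[40,5,35] → █
    (4,4)@(9, 9): e=[56,19,5] → █
    (5,4)@(11, 9): e=[72,33,-25] → ·
    (2,5)@(5, 11): e=[24,11,45] → █
    (4,5)@(9, 11): e=[56,39,-15] → ·
    (1,6)@(3, 13): e=[8,17,55] → █
    (3,6)@(7, 13): e=[40,45,-5] → ·
    (1,7)@(3, 15): e=[8,37,35] → █
    (3,7)@(7, 15): e=[40,65,-25] → ·
    (1,8)@(3, 17): e=[8,57,15] → █
    (2,8)@(5, 17): e=[24,71,-15] → ·
    (1,9)@(3, 19): e=[8,77,-5] → ·
  covered (9 px):
    · · · · · · ·
    · · · · · · ·
    · · · · · · ·
    · · · · · · ·
    · · · █ █ · ·
    · · █ █ · · ·
    · █ █ · · · ·
    · █ █ · · · ·
    · █ · · · · ·
    · · · · · · ·
    · · · · · · ·
T3:
  2·area = 14  (B↔C swapped to make it positive)
  edge (6, 16)→(11, 15): d=(5,-1) top-left  bias=+0
  edge (11, 15)→(0, 20): d=(-11,5) right/bottom  bias=-1
  edge (0, 20)→(6, 16): d=(6,-4) top-left  bias=+0
    (5,7)@(11, 15): e=[0,0,14] → ·  [on edge]
    (0,8)@(1, 17): e=[0,28,-14] → ·  [on edge]
    (2,8)@(5, 17): e=[4,8,2] → █
    (3,8)@(7, 17): e=[6,-2,10] → ·
    (2,9)@(5, 19): e=[14,-14,14] → ·
  covered (1 px):
    · · · · · · ·
    · · · · · · ·
    · · · · · · ·
    · · · · · · ·
    · · · · · · ·
    · · · · · · ·
    · · · · · · ·
    · · · · · · ·
    · · █ · · · ·
    · · · · · · ·
    · · · · · · ·

Result: 20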